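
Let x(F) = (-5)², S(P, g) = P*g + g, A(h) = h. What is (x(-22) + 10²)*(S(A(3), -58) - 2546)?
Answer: -347250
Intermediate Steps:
S(P, g) = g + P*g
x(F) = 25
(x(-22) + 10²)*(S(A(3), -58) - 2546) = (25 + 10²)*(-58*(1 + 3) - 2546) = (25 + 100)*(-58*4 - 2546) = 125*(-232 - 2546) = 125*(-2778) = -347250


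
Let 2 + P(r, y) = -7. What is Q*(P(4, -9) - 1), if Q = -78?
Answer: 780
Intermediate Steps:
P(r, y) = -9 (P(r, y) = -2 - 7 = -9)
Q*(P(4, -9) - 1) = -78*(-9 - 1) = -78*(-10) = 780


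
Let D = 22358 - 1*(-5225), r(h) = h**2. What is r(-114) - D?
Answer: -14587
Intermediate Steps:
D = 27583 (D = 22358 + 5225 = 27583)
r(-114) - D = (-114)**2 - 1*27583 = 12996 - 27583 = -14587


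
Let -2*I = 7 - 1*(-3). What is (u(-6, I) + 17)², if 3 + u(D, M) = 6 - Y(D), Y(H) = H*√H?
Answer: 184 + 240*I*√6 ≈ 184.0 + 587.88*I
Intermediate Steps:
Y(H) = H^(3/2)
I = -5 (I = -(7 - 1*(-3))/2 = -(7 + 3)/2 = -½*10 = -5)
u(D, M) = 3 - D^(3/2) (u(D, M) = -3 + (6 - D^(3/2)) = 3 - D^(3/2))
(u(-6, I) + 17)² = ((3 - (-6)^(3/2)) + 17)² = ((3 - (-6)*I*√6) + 17)² = ((3 + 6*I*√6) + 17)² = (20 + 6*I*√6)²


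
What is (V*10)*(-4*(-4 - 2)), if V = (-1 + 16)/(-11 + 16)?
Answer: 720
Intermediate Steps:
V = 3 (V = 15/5 = 15*(1/5) = 3)
(V*10)*(-4*(-4 - 2)) = (3*10)*(-4*(-4 - 2)) = 30*(-4*(-6)) = 30*24 = 720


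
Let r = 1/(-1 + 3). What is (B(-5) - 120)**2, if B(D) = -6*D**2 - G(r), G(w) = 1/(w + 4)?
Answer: 5914624/81 ≈ 73020.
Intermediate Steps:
r = 1/2 ≈ 0.50000
G(w) = 1/(4 + w)
B(D) = -2/9 - 6*D**2 (B(D) = -6*D**2 - 1/(4 + 1/2) = -6*D**2 - 1/9/2 = -6*D**2 - 1*2/9 = -6*D**2 - 2/9 = -2/9 - 6*D**2)
(B(-5) - 120)**2 = ((-2/9 - 6*(-5)**2) - 120)**2 = ((-2/9 - 6*25) - 120)**2 = ((-2/9 - 150) - 120)**2 = (-1352/9 - 120)**2 = (-2432/9)**2 = 5914624/81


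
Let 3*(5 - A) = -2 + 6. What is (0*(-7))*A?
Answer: 0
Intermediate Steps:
A = 11/3 (A = 5 - (-2 + 6)/3 = 5 - ⅓*4 = 5 - 4/3 = 11/3 ≈ 3.6667)
(0*(-7))*A = (0*(-7))*(11/3) = 0*(11/3) = 0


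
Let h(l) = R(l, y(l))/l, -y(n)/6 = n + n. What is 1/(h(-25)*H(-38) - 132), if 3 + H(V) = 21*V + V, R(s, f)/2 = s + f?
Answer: 1/18326 ≈ 5.4567e-5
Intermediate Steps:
y(n) = -12*n (y(n) = -6*(n + n) = -12*n)
R(s, f) = 2*f + 2*s (R(s, f) = 2*(s + f) = 2*(f + s) = 2*f + 2*s)
h(l) = -22 (h(l) = (2*(-12*l) + 2*l)/l = (-24*l + 2*l)/l = (-22*l)/l = -22)
H(V) = -3 + 22*V (H(V) = -3 + (21*V + V) = -3 + 22*V)
1/(h(-25)*H(-38) - 132) = 1/(-22*(-3 + 22*(-38)) - 132) = 1/(-22*(-3 - 836) - 132) = 1/(-22*(-839) - 132) = 1/(18458 - 132) = 1/18326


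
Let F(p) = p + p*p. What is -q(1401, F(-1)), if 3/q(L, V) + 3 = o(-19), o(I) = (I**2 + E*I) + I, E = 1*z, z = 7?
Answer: -3/206 ≈ -0.014563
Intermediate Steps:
E = 7 (E = 1*7 = 7)
F(p) = p + p**2
o(I) = I**2 + 8*I (o(I) = (I**2 + 7*I) + I = I**2 + 8*I)
q(L, V) = 3/206 (q(L, V) = 3/(-3 - 19*(8 - 19)) = 3/(-3 - 19*(-11)) = 3/(-3 + 209) = 3/206)
-q(1401, F(-1)) = -1*3/206 = -3/206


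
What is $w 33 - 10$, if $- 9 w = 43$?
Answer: $- \frac{503}{3} \approx -167.67$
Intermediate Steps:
$w = - \frac{43}{9}$ ($w = \left(- \frac{1}{9}\right) 43 = - \frac{43}{9} \approx -4.7778$)
$w 33 - 10 = \left(- \frac{43}{9}\right) 33 - 10 = - \frac{473}{3} - 10 = - \frac{503}{3}$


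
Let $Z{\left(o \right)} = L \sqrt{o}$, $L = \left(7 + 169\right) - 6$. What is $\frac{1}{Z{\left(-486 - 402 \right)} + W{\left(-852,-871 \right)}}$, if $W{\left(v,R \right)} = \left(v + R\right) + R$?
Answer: $- \frac{1297}{16196018} - \frac{85 i \sqrt{222}}{8098009} \approx -8.0081 \cdot 10^{-5} - 0.00015639 i$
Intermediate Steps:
$L = 170$ ($L = 176 - 6 = 170$)
$W{\left(v,R \right)} = v + 2 R$ ($W{\left(v,R \right)} = \left(R + v\right) + R = v + 2 R$)
$Z{\left(o \right)} = 170 \sqrt{o}$
$\frac{1}{Z{\left(-486 - 402 \right)} + W{\left(-852,-871 \right)}} = \frac{1}{170 \sqrt{-486 - 402} + \left(-852 + 2 \left(-871\right)\right)} = \frac{1}{170 \sqrt{-888} - 2594} = \frac{1}{170 \cdot 2 i \sqrt{222} - 2594} = \frac{1}{340 i \sqrt{222} - 2594} = \frac{1}{-2594 + 340 i \sqrt{222}}$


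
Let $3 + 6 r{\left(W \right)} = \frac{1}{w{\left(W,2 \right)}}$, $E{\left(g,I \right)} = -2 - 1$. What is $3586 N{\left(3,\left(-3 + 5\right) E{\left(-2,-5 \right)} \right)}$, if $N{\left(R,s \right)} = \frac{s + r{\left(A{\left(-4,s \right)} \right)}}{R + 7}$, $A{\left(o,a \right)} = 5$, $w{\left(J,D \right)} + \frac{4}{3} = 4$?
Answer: $- \frac{184679}{80} \approx -2308.5$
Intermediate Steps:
$w{\left(J,D \right)} = \frac{8}{3}$ ($w{\left(J,D \right)} = - \frac{4}{3} + 4 = \frac{8}{3}$)
$E{\left(g,I \right)} = -3$
$r{\left(W \right)} = - \frac{7}{16}$ ($r{\left(W \right)} = - \frac{1}{2} + \frac{1}{6 \cdot \frac{8}{3}} = - \frac{1}{2} + \frac{1}{6} \cdot \frac{3}{8} = - \frac{1}{2} + \frac{1}{16} = - \frac{7}{16}$)
$N{\left(R,s \right)} = \frac{- \frac{7}{16} + s}{7 + R}$ ($N{\left(R,s \right)} = \frac{s - \frac{7}{16}}{R + 7} = \frac{- \frac{7}{16} + s}{7 + R}$)
$3586 N{\left(3,\left(-3 + 5\right) E{\left(-2,-5 \right)} \right)} = 3586 \frac{- \frac{7}{16} + \left(-3 + 5\right) \left(-3\right)}{7 + 3} = 3586 \frac{- \frac{7}{16} + 2 \left(-3\right)}{10} = 3586 \frac{- \frac{7}{16} - 6}{10} = 3586 \cdot \frac{1}{10} \left(- \frac{103}{16}\right) = 3586 \left(- \frac{103}{160}\right) = - \frac{184679}{80}$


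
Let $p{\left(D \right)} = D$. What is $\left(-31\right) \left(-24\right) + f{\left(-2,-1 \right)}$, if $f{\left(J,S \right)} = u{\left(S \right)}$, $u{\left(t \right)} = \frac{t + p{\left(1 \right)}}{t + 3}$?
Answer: $744$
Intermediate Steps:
$u{\left(t \right)} = \frac{1 + t}{3 + t}$ ($u{\left(t \right)} = \frac{t + 1}{t + 3} = \frac{1 + t}{3 + t}$)
$f{\left(J,S \right)} = \frac{1 + S}{3 + S}$
$\left(-31\right) \left(-24\right) + f{\left(-2,-1 \right)} = \left(-31\right) \left(-24\right) + \frac{1 - 1}{3 - 1} = 744 + \frac{1}{2} \cdot 0 = 744 + 0 = 744$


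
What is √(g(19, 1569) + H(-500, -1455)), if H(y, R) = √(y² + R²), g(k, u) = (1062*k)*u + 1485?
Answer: √(31660767 + 5*√94681) ≈ 5626.9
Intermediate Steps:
g(k, u) = 1485 + 1062*k*u (g(k, u) = 1062*k*u + 1485 = 1485 + 1062*k*u)
H(y, R) = √(R² + y²)
√(g(19, 1569) + H(-500, -1455)) = √((1485 + 1062*19*1569) + √((-1455)² + (-500)²)) = √((1485 + 31659282) + √(2117025 + 250000)) = √(31660767 + √2367025) = √(31660767 + 5*√94681)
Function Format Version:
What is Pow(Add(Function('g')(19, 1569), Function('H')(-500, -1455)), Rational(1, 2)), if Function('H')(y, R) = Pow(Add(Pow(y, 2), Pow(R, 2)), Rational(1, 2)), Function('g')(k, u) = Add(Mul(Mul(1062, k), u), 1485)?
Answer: Pow(Add(31660767, Mul(5, Pow(94681, Rational(1, 2)))), Rational(1, 2)) ≈ 5626.9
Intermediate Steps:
Function('g')(k, u) = Add(1485, Mul(1062, k, u)) (Function('g')(k, u) = Add(Mul(1062, k, u), 1485) = Add(1485, Mul(1062, k, u)))
Function('H')(y, R) = Pow(Add(Pow(R, 2), Pow(y, 2)), Rational(1, 2))
Pow(Add(Function('g')(19, 1569), Function('H')(-500, -1455)), Rational(1, 2)) = Pow(Add(Add(1485, Mul(1062, 19, 1569)), Pow(Add(Pow(-1455, 2), Pow(-500, 2)), Rational(1, 2))), Rational(1, 2)) = Pow(Add(Add(1485, 31659282), Pow(Add(2117025, 250000), Rational(1, 2))), Rational(1, 2)) = Pow(Add(31660767, Pow(2367025, Rational(1, 2))), Rational(1, 2)) = Pow(Add(31660767, Mul(5, Pow(94681, Rational(1, 2)))), Rational(1, 2))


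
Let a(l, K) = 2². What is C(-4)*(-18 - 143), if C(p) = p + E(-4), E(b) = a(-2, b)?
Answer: 0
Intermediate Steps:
a(l, K) = 4
E(b) = 4
C(p) = 4 + p (C(p) = p + 4 = 4 + p)
C(-4)*(-18 - 143) = (4 - 4)*(-18 - 143) = 0*(-161) = 0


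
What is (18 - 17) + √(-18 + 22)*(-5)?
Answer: -9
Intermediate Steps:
(18 - 17) + √(-18 + 22)*(-5) = 1 + √4*(-5) = 1 + 2*(-5) = 1 - 10 = -9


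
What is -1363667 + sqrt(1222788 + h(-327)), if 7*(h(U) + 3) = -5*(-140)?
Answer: -1363667 + sqrt(1222885) ≈ -1.3626e+6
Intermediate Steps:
h(U) = 97 (h(U) = -3 + (-5*(-140))/7 = -3 + (1/7)*700 = -3 + 100 = 97)
-1363667 + sqrt(1222788 + h(-327)) = -1363667 + sqrt(1222788 + 97) = -1363667 + sqrt(1222885)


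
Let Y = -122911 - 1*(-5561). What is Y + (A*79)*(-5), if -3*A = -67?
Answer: -378515/3 ≈ -1.2617e+5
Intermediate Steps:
A = 67/3 (A = -⅓*(-67) = 67/3 ≈ 22.333)
Y = -117350 (Y = -122911 + 5561 = -117350)
Y + (A*79)*(-5) = -117350 + ((67/3)*79)*(-5) = -117350 + (5293/3)*(-5) = -117350 - 26465/3 = -378515/3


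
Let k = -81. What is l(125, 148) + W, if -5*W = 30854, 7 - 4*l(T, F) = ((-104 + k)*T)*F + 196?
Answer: 16988139/20 ≈ 8.4941e+5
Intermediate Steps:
l(T, F) = -189/4 + 185*F*T/4 (l(T, F) = 7/4 - (((-104 - 81)*T)*F + 196)/4 = 7/4 - ((-185*T)*F + 196)/4 = 7/4 - (-185*F*T + 196)/4 = 7/4 - (196 - 185*F*T)/4 = 7/4 + (-49 + 185*F*T/4) = -189/4 + 185*F*T/4)
W = -30854/5 (W = -1/5*30854 = -30854/5 ≈ -6170.8)
l(125, 148) + W = (-189/4 + (185/4)*148*125) - 30854/5 = (-189/4 + 855625) - 30854/5 = 3422311/4 - 30854/5 = 16988139/20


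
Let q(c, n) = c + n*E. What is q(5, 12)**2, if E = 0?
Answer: 25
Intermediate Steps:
q(c, n) = c (q(c, n) = c + n*0 = c + 0 = c)
q(5, 12)**2 = 5**2 = 25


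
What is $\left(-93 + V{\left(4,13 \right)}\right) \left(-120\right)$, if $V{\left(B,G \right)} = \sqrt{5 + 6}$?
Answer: $11160 - 120 \sqrt{11} \approx 10762.0$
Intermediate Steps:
$V{\left(B,G \right)} = \sqrt{11}$
$\left(-93 + V{\left(4,13 \right)}\right) \left(-120\right) = \left(-93 + \sqrt{11}\right) \left(-120\right) = 11160 - 120 \sqrt{11}$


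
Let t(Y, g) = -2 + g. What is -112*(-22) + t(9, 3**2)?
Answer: 2471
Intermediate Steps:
-112*(-22) + t(9, 3**2) = -112*(-22) + (-2 + 3**2) = 2464 + (-2 + 9) = 2464 + 7 = 2471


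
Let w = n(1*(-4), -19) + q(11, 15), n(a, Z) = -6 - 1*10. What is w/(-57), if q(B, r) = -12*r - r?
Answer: 211/57 ≈ 3.7018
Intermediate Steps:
n(a, Z) = -16 (n(a, Z) = -6 - 10 = -16)
q(B, r) = -13*r
w = -211 (w = -16 - 13*15 = -16 - 195 = -211)
w/(-57) = -211/(-57) = -211*(-1/57) = 211/57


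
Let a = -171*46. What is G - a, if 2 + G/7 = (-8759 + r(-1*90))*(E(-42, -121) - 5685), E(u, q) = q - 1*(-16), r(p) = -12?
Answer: 355496482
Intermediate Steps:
a = -7866
E(u, q) = 16 + q (E(u, q) = q + 16 = 16 + q)
G = 355488616 (G = -14 + 7*((-8759 - 12)*((16 - 121) - 5685)) = -14 + 7*(-8771*(-105 - 5685)) = -14 + 7*(-8771*(-5790)) = -14 + 7*50784090 = -14 + 355488630 = 355488616)
G - a = 355488616 - 1*(-7866) = 355488616 + 7866 = 355496482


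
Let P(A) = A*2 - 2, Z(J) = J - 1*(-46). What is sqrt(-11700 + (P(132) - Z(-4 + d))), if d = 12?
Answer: 26*I*sqrt(17) ≈ 107.2*I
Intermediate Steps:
Z(J) = 46 + J (Z(J) = J + 46 = 46 + J)
P(A) = -2 + 2*A (P(A) = 2*A - 2 = -2 + 2*A)
sqrt(-11700 + (P(132) - Z(-4 + d))) = sqrt(-11700 + ((-2 + 2*132) - (46 + (-4 + 12)))) = sqrt(-11700 + ((-2 + 264) - (46 + 8))) = sqrt(-11700 + (262 - 1*54)) = sqrt(-11700 + (262 - 54)) = sqrt(-11700 + 208) = sqrt(-11492) = 26*I*sqrt(17)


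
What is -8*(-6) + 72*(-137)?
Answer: -9816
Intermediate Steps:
-8*(-6) + 72*(-137) = 48 - 9864 = -9816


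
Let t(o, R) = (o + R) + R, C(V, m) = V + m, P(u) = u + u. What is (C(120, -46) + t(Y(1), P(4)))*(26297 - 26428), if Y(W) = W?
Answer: -11921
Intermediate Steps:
P(u) = 2*u
t(o, R) = o + 2*R (t(o, R) = (R + o) + R = o + 2*R)
(C(120, -46) + t(Y(1), P(4)))*(26297 - 26428) = ((120 - 46) + (1 + 2*(2*4)))*(26297 - 26428) = (74 + (1 + 2*8))*(-131) = (74 + (1 + 16))*(-131) = (74 + 17)*(-131) = 91*(-131) = -11921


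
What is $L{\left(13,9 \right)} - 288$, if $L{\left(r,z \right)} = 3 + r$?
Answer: $-272$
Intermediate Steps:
$L{\left(13,9 \right)} - 288 = \left(3 + 13\right) - 288 = 16 - 288 = -272$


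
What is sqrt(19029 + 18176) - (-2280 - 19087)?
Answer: 21367 + sqrt(37205) ≈ 21560.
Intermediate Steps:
sqrt(19029 + 18176) - (-2280 - 19087) = sqrt(37205) - 1*(-21367) = sqrt(37205) + 21367 = 21367 + sqrt(37205)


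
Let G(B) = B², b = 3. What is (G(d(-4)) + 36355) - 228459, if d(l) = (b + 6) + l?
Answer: -192079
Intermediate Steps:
d(l) = 9 + l (d(l) = (3 + 6) + l = 9 + l)
(G(d(-4)) + 36355) - 228459 = ((9 - 4)² + 36355) - 228459 = (5² + 36355) - 228459 = (25 + 36355) - 228459 = 36380 - 228459 = -192079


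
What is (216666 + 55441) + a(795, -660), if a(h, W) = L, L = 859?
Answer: 272966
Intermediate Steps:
a(h, W) = 859
(216666 + 55441) + a(795, -660) = (216666 + 55441) + 859 = 272107 + 859 = 272966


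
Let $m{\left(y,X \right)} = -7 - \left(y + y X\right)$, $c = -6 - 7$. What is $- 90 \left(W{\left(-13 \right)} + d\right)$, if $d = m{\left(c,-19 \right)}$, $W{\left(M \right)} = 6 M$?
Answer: $28710$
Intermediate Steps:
$c = -13$ ($c = -6 - 7 = -13$)
$m{\left(y,X \right)} = -7 - y - X y$ ($m{\left(y,X \right)} = -7 - \left(y + X y\right) = -7 - y - X y$)
$d = -241$ ($d = -7 - -13 - \left(-19\right) \left(-13\right) = -7 + 13 - 247 = -241$)
$- 90 \left(W{\left(-13 \right)} + d\right) = - 90 \left(6 \left(-13\right) - 241\right) = - 90 \left(-78 - 241\right) = \left(-90\right) \left(-319\right) = 28710$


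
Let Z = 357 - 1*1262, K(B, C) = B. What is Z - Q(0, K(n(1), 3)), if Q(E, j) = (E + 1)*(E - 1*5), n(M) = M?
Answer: -900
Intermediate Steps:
Q(E, j) = (1 + E)*(-5 + E) (Q(E, j) = (1 + E)*(E - 5) = (1 + E)*(-5 + E))
Z = -905 (Z = 357 - 1262 = -905)
Z - Q(0, K(n(1), 3)) = -905 - (-5 + 0² - 4*0) = -905 - (-5 + 0 + 0) = -905 - 1*(-5) = -905 + 5 = -900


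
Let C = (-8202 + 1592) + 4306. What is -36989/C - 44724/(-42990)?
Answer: 282200201/16508160 ≈ 17.095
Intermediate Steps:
C = -2304 (C = -6610 + 4306 = -2304)
-36989/C - 44724/(-42990) = -36989/(-2304) - 44724/(-42990) = -36989*(-1/2304) - 44724*(-1/42990) = 36989/2304 + 7454/7165 = 282200201/16508160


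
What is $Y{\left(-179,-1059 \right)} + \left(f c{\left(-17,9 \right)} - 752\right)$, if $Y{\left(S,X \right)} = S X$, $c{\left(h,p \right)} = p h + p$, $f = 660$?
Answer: $93769$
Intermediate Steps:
$c{\left(h,p \right)} = p + h p$ ($c{\left(h,p \right)} = h p + p = p + h p$)
$Y{\left(-179,-1059 \right)} + \left(f c{\left(-17,9 \right)} - 752\right) = \left(-179\right) \left(-1059\right) + \left(660 \cdot 9 \left(1 - 17\right) - 752\right) = 189561 + \left(660 \cdot 9 \left(-16\right) - 752\right) = 189561 + \left(660 \left(-144\right) - 752\right) = 189561 - 95792 = 93769$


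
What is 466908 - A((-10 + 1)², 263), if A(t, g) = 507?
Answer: 466401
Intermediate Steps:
466908 - A((-10 + 1)², 263) = 466908 - 1*507 = 466908 - 507 = 466401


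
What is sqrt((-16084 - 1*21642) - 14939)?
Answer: I*sqrt(52665) ≈ 229.49*I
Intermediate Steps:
sqrt((-16084 - 1*21642) - 14939) = sqrt((-16084 - 21642) - 14939) = sqrt(-37726 - 14939) = sqrt(-52665) = I*sqrt(52665)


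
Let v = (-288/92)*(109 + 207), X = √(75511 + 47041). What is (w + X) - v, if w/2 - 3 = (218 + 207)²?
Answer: 8331640/23 + 2*√30638 ≈ 3.6260e+5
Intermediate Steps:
X = 2*√30638 (X = √122552 = 2*√30638 ≈ 350.07)
v = -22752/23 (v = -288*1/92*316 = -72/23*316 = -22752/23 ≈ -989.22)
w = 361256 (w = 6 + 2*(218 + 207)² = 6 + 2*425² = 6 + 2*180625 = 6 + 361250 = 361256)
(w + X) - v = (361256 + 2*√30638) - 1*(-22752/23) = (361256 + 2*√30638) + 22752/23 = 8331640/23 + 2*√30638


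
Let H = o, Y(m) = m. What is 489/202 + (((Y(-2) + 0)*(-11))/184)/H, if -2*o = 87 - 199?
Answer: 1260775/520352 ≈ 2.4229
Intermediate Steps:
o = 56 (o = -(87 - 199)/2 = -1/2*(-112) = 56)
H = 56
489/202 + (((Y(-2) + 0)*(-11))/184)/H = 489/202 + (((-2 + 0)*(-11))/184)/56 = 489*(1/202) + (-2*(-11)*(1/184))*(1/56) = 489/202 + (22*(1/184))*(1/56) = 489/202 + (11/92)*(1/56) = 489/202 + 11/5152 = 1260775/520352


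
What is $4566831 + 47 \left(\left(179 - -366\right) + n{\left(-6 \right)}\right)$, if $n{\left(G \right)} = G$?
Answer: $4592164$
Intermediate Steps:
$4566831 + 47 \left(\left(179 - -366\right) + n{\left(-6 \right)}\right) = 4566831 + 47 \left(\left(179 - -366\right) - 6\right) = 4566831 + 47 \left(\left(179 + 366\right) - 6\right) = 4566831 + 47 \left(545 - 6\right) = 4566831 + 47 \cdot 539 = 4566831 + 25333 = 4592164$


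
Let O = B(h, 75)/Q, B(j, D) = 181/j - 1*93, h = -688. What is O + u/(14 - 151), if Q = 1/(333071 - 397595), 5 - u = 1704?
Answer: 141801541483/23564 ≈ 6.0177e+6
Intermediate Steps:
u = -1699 (u = 5 - 1*1704 = 5 - 1704 = -1699)
B(j, D) = -93 + 181/j (B(j, D) = 181/j - 93 = -93 + 181/j)
Q = -1/64524 (Q = 1/(-64524) = -1/64524 ≈ -1.5498e-5)
O = 1035045615/172 (O = (-93 + 181/(-688))/(-1/64524) = (-93 + 181*(-1/688))*(-64524) = (-93 - 181/688)*(-64524) = -64165/688*(-64524) = 1035045615/172 ≈ 6.0177e+6)
O + u/(14 - 151) = 1035045615/172 - 1699/(14 - 151) = 1035045615/172 - 1699/(-137) = 1035045615/172 - 1699*(-1/137) = 1035045615/172 + 1699/137 = 141801541483/23564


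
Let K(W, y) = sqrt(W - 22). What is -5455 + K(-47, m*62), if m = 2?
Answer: -5455 + I*sqrt(69) ≈ -5455.0 + 8.3066*I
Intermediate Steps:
K(W, y) = sqrt(-22 + W)
-5455 + K(-47, m*62) = -5455 + sqrt(-22 - 47) = -5455 + sqrt(-69) = -5455 + I*sqrt(69)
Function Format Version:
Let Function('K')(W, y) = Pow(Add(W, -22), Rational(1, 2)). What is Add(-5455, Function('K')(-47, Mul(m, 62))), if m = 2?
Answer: Add(-5455, Mul(I, Pow(69, Rational(1, 2)))) ≈ Add(-5455.0, Mul(8.3066, I))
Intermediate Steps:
Function('K')(W, y) = Pow(Add(-22, W), Rational(1, 2))
Add(-5455, Function('K')(-47, Mul(m, 62))) = Add(-5455, Pow(Add(-22, -47), Rational(1, 2))) = Add(-5455, Pow(-69, Rational(1, 2))) = Add(-5455, Mul(I, Pow(69, Rational(1, 2))))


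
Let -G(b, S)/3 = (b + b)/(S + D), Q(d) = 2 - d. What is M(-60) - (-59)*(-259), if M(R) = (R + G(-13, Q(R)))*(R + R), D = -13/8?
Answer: -1326001/161 ≈ -8236.0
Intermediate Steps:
D = -13/8 (D = -13*⅛ = -13/8 ≈ -1.6250)
G(b, S) = -6*b/(-13/8 + S) (G(b, S) = -3*(b + b)/(S - 13/8) = -3*2*b/(-13/8 + S) = -6*b/(-13/8 + S))
M(R) = 2*R*(R + 624/(3 - 8*R)) (M(R) = (R - 48*(-13)/(-13 + 8*(2 - R)))*(R + R) = (R - 48*(-13)/(-13 + (16 - 8*R)))*(2*R) = (R - 48*(-13)/(3 - 8*R))*(2*R) = (R + 624/(3 - 8*R))*(2*R) = 2*R*(R + 624/(3 - 8*R)))
M(-60) - (-59)*(-259) = 2*(-60)*(-624 - 60*(-3 + 8*(-60)))/(-3 + 8*(-60)) - (-59)*(-259) = 2*(-60)*(-624 - 60*(-3 - 480))/(-3 - 480) - 1*15281 = 2*(-60)*(-624 - 60*(-483))/(-483) - 15281 = 2*(-60)*(-1/483)*(-624 + 28980) - 15281 = 2*(-60)*(-1/483)*28356 - 15281 = 1134240/161 - 15281 = -1326001/161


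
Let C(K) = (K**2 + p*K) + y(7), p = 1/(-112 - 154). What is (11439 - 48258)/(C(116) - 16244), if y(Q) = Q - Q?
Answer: 4896927/370862 ≈ 13.204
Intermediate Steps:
y(Q) = 0
p = -1/266 (p = 1/(-266) = -1/266 ≈ -0.0037594)
C(K) = K**2 - K/266 (C(K) = (K**2 - K/266) + 0 = K**2 - K/266)
(11439 - 48258)/(C(116) - 16244) = (11439 - 48258)/(116*(-1/266 + 116) - 16244) = -36819/(116*(30855/266) - 16244) = -36819/(1789590/133 - 16244) = -36819/(-370862/133) = -36819*(-133/370862) = 4896927/370862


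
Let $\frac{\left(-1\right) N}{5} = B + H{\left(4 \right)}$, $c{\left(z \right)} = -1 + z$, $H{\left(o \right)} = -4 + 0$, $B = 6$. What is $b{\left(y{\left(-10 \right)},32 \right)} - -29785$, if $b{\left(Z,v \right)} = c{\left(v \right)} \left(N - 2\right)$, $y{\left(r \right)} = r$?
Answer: $29413$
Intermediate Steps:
$H{\left(o \right)} = -4$
$N = -10$ ($N = - 5 \left(6 - 4\right) = \left(-5\right) 2 = -10$)
$b{\left(Z,v \right)} = 12 - 12 v$ ($b{\left(Z,v \right)} = \left(-1 + v\right) \left(-10 - 2\right) = \left(-1 + v\right) \left(-12\right) = 12 - 12 v$)
$b{\left(y{\left(-10 \right)},32 \right)} - -29785 = \left(12 - 384\right) - -29785 = \left(12 - 384\right) + 29785 = -372 + 29785 = 29413$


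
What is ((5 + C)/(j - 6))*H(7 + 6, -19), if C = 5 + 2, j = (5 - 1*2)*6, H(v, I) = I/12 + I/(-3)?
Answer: 19/4 ≈ 4.7500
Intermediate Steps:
H(v, I) = -I/4 (H(v, I) = I*(1/12) + I*(-⅓) = I/12 - I/3 = -I/4)
j = 18 (j = (5 - 2)*6 = 3*6 = 18)
C = 7
((5 + C)/(j - 6))*H(7 + 6, -19) = ((5 + 7)/(18 - 6))*(-¼*(-19)) = (12/12)*(19/4) = (12*(1/12))*(19/4) = 1*(19/4) = 19/4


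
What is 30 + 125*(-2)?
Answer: -220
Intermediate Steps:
30 + 125*(-2) = 30 - 250 = -220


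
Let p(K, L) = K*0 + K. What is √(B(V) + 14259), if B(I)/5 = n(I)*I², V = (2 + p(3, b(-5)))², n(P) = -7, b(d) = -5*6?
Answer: 8*I*√119 ≈ 87.27*I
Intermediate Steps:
b(d) = -30
p(K, L) = K (p(K, L) = 0 + K = K)
V = 25 (V = (2 + 3)² = 5² = 25)
B(I) = -35*I² (B(I) = 5*(-7*I²) = -35*I²)
√(B(V) + 14259) = √(-35*25² + 14259) = √(-35*625 + 14259) = √(-21875 + 14259) = √(-7616) = 8*I*√119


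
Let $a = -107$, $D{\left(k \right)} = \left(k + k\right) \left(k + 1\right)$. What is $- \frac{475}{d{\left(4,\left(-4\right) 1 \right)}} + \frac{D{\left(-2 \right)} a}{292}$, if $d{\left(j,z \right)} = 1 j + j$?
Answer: $- \frac{35531}{584} \approx -60.841$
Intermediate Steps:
$D{\left(k \right)} = 2 k \left(1 + k\right)$
$d{\left(j,z \right)} = 2 j$ ($d{\left(j,z \right)} = j + j = 2 j$)
$- \frac{475}{d{\left(4,\left(-4\right) 1 \right)}} + \frac{D{\left(-2 \right)} a}{292} = - \frac{475}{2 \cdot 4} + \frac{2 \left(-2\right) \left(1 - 2\right) \left(-107\right)}{292} = - \frac{475}{8} + 2 \left(-2\right) \left(-1\right) \left(-107\right) \frac{1}{292} = \left(-475\right) \frac{1}{8} + 4 \left(-107\right) \frac{1}{292} = - \frac{475}{8} - \frac{107}{73} = - \frac{35531}{584}$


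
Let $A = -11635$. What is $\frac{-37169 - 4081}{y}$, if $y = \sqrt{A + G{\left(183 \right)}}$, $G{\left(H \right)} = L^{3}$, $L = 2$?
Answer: $\frac{3750 i \sqrt{11627}}{1057} \approx 382.55 i$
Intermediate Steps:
$G{\left(H \right)} = 8$ ($G{\left(H \right)} = 2^{3} = 8$)
$y = i \sqrt{11627}$ ($y = \sqrt{-11635 + 8} = \sqrt{-11627} = i \sqrt{11627} \approx 107.83 i$)
$\frac{-37169 - 4081}{y} = \frac{-37169 - 4081}{i \sqrt{11627}} = \left(-37169 - 4081\right) \left(- \frac{i \sqrt{11627}}{11627}\right) = - 41250 \left(- \frac{i \sqrt{11627}}{11627}\right) = \frac{3750 i \sqrt{11627}}{1057}$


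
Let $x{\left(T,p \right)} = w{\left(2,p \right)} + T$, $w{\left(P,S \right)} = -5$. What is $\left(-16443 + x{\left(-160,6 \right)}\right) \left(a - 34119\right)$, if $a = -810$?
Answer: $580100832$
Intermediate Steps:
$x{\left(T,p \right)} = -5 + T$
$\left(-16443 + x{\left(-160,6 \right)}\right) \left(a - 34119\right) = \left(-16443 - 165\right) \left(-810 - 34119\right) = \left(-16443 - 165\right) \left(-34929\right) = \left(-16608\right) \left(-34929\right) = 580100832$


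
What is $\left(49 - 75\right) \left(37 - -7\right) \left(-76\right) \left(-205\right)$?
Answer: $-17823520$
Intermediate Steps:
$\left(49 - 75\right) \left(37 - -7\right) \left(-76\right) \left(-205\right) = - 26 \left(37 + \left(-26 + 33\right)\right) \left(-76\right) \left(-205\right) = - 26 \left(37 + 7\right) \left(-76\right) \left(-205\right) = \left(-26\right) 44 \left(-76\right) \left(-205\right) = \left(-1144\right) \left(-76\right) \left(-205\right) = 86944 \left(-205\right) = -17823520$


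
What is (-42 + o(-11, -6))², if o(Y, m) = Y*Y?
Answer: 6241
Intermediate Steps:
o(Y, m) = Y²
(-42 + o(-11, -6))² = (-42 + (-11)²)² = (-42 + 121)² = 79² = 6241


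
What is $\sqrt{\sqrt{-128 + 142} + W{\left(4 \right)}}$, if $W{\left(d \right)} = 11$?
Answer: $\sqrt{11 + \sqrt{14}} \approx 3.8395$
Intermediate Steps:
$\sqrt{\sqrt{-128 + 142} + W{\left(4 \right)}} = \sqrt{\sqrt{-128 + 142} + 11} = \sqrt{\sqrt{14} + 11} = \sqrt{11 + \sqrt{14}}$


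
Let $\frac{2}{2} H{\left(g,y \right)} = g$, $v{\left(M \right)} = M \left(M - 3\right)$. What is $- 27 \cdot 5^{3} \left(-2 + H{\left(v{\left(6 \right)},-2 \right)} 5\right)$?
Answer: $-297000$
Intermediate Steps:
$v{\left(M \right)} = M \left(-3 + M\right)$
$H{\left(g,y \right)} = g$
$- 27 \cdot 5^{3} \left(-2 + H{\left(v{\left(6 \right)},-2 \right)} 5\right) = - 27 \cdot 5^{3} \left(-2 + 6 \left(-3 + 6\right) 5\right) = \left(-27\right) 125 \left(-2 + 6 \cdot 3 \cdot 5\right) = - 3375 \left(-2 + 18 \cdot 5\right) = - 3375 \left(-2 + 90\right) = \left(-3375\right) 88 = -297000$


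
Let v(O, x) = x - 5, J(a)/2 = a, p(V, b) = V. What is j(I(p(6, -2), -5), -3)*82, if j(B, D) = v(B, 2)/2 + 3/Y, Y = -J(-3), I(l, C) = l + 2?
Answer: -82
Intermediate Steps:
J(a) = 2*a
I(l, C) = 2 + l
v(O, x) = -5 + x
Y = 6 (Y = -2*(-3) = -1*(-6) = 6)
j(B, D) = -1 (j(B, D) = (-5 + 2)/2 + 3/6 = -3*½ + 3*(⅙) = -3/2 + ½ = -1)
j(I(p(6, -2), -5), -3)*82 = -1*82 = -82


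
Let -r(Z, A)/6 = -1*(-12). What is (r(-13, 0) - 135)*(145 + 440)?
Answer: -121095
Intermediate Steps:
r(Z, A) = -72 (r(Z, A) = -(-6)*(-12) = -6*12 = -72)
(r(-13, 0) - 135)*(145 + 440) = (-72 - 135)*(145 + 440) = -207*585 = -121095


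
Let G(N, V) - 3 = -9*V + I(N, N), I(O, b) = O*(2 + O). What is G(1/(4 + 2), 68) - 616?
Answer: -44087/36 ≈ -1224.6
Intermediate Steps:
G(N, V) = 3 - 9*V + N*(2 + N) (G(N, V) = 3 + (-9*V + N*(2 + N)) = 3 - 9*V + N*(2 + N))
G(1/(4 + 2), 68) - 616 = (3 - 9*68 + (2 + 1/(4 + 2))/(4 + 2)) - 616 = (3 - 612 + (2 + 1/6)/6) - 616 = (3 - 612 + (2 + ⅙)/6) - 616 = (3 - 612 + (⅙)*(13/6)) - 616 = (3 - 612 + 13/36) - 616 = -21911/36 - 616 = -44087/36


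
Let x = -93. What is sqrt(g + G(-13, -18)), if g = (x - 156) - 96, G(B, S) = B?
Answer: I*sqrt(358) ≈ 18.921*I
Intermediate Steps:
g = -345 (g = (-93 - 156) - 96 = -249 - 96 = -345)
sqrt(g + G(-13, -18)) = sqrt(-345 - 13) = sqrt(-358) = I*sqrt(358)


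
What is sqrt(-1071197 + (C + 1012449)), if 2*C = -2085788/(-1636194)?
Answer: I*sqrt(39318593548149573)/818097 ≈ 242.38*I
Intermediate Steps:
C = 521447/818097 (C = (-2085788/(-1636194))/2 = (-2085788*(-1/1636194))/2 = (1/2)*(1042894/818097) = 521447/818097 ≈ 0.63739)
sqrt(-1071197 + (C + 1012449)) = sqrt(-1071197 + (521447/818097 + 1012449)) = sqrt(-1071197 + 828282011000/818097) = sqrt(-48061041109/818097) = I*sqrt(39318593548149573)/818097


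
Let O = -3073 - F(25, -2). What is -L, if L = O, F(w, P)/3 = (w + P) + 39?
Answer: 3259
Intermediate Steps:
F(w, P) = 117 + 3*P + 3*w (F(w, P) = 3*((w + P) + 39) = 3*((P + w) + 39) = 3*(39 + P + w) = 117 + 3*P + 3*w)
O = -3259 (O = -3073 - (117 + 3*(-2) + 3*25) = -3073 - (117 - 6 + 75) = -3073 - 1*186 = -3073 - 186 = -3259)
L = -3259
-L = -1*(-3259) = 3259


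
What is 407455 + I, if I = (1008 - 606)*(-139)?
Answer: 351577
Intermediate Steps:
I = -55878 (I = 402*(-139) = -55878)
407455 + I = 407455 - 55878 = 351577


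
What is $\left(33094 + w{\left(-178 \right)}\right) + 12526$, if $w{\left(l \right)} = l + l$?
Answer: $45264$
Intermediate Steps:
$w{\left(l \right)} = 2 l$
$\left(33094 + w{\left(-178 \right)}\right) + 12526 = \left(33094 + 2 \left(-178\right)\right) + 12526 = \left(33094 - 356\right) + 12526 = 32738 + 12526 = 45264$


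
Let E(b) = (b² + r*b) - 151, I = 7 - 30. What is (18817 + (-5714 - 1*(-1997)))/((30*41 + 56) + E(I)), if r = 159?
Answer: -15100/1993 ≈ -7.5765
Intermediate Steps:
I = -23
E(b) = -151 + b² + 159*b (E(b) = (b² + 159*b) - 151 = -151 + b² + 159*b)
(18817 + (-5714 - 1*(-1997)))/((30*41 + 56) + E(I)) = (18817 + (-5714 - 1*(-1997)))/((30*41 + 56) + (-151 + (-23)² + 159*(-23))) = (18817 + (-5714 + 1997))/((1230 + 56) + (-151 + 529 - 3657)) = (18817 - 3717)/(1286 - 3279) = 15100/(-1993) = 15100*(-1/1993) = -15100/1993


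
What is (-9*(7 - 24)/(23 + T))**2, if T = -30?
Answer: 23409/49 ≈ 477.73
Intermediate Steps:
(-9*(7 - 24)/(23 + T))**2 = (-9*(7 - 24)/(23 - 30))**2 = (-(-153)/(-7))**2 = (-(-153)*(-1)/7)**2 = (-9*17/7)**2 = (-153/7)**2 = 23409/49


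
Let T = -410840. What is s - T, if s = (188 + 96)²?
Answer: 491496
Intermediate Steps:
s = 80656 (s = 284² = 80656)
s - T = 80656 - 1*(-410840) = 80656 + 410840 = 491496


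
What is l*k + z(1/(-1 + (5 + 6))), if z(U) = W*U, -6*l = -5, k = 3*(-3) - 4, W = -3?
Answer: -167/15 ≈ -11.133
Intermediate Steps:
k = -13 (k = -9 - 4 = -13)
l = ⅚ (l = -⅙*(-5) = ⅚ ≈ 0.83333)
z(U) = -3*U
l*k + z(1/(-1 + (5 + 6))) = (⅚)*(-13) - 3/(-1 + (5 + 6)) = -65/6 - 3/(-1 + 11) = -65/6 - 3/10 = -167/15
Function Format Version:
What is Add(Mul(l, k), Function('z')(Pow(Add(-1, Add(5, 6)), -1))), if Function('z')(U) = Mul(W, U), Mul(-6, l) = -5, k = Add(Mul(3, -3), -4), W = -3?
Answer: Rational(-167, 15) ≈ -11.133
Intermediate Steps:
k = -13 (k = Add(-9, -4) = -13)
l = Rational(5, 6) (l = Mul(Rational(-1, 6), -5) = Rational(5, 6) ≈ 0.83333)
Function('z')(U) = Mul(-3, U)
Add(Mul(l, k), Function('z')(Pow(Add(-1, Add(5, 6)), -1))) = Add(Mul(Rational(5, 6), -13), Mul(-3, Pow(Add(-1, Add(5, 6)), -1))) = Add(Rational(-65, 6), Mul(-3, Pow(Add(-1, 11), -1))) = Add(Rational(-65, 6), Mul(-3, Pow(10, -1))) = Add(Rational(-65, 6), Mul(-3, Rational(1, 10))) = Add(Rational(-65, 6), Rational(-3, 10)) = Rational(-167, 15)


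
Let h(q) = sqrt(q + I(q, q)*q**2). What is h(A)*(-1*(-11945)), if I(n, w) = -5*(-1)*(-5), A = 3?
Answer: 11945*I*sqrt(222) ≈ 1.7798e+5*I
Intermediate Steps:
I(n, w) = -25 (I(n, w) = 5*(-5) = -25)
h(q) = sqrt(q - 25*q**2)
h(A)*(-1*(-11945)) = sqrt(3*(1 - 25*3))*(-1*(-11945)) = sqrt(3*(1 - 75))*11945 = sqrt(3*(-74))*11945 = sqrt(-222)*11945 = (I*sqrt(222))*11945 = 11945*I*sqrt(222)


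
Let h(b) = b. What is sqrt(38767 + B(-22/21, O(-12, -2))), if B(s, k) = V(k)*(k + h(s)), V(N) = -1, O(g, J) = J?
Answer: sqrt(17097591)/21 ≈ 196.90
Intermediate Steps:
B(s, k) = -k - s (B(s, k) = -(k + s) = -k - s)
sqrt(38767 + B(-22/21, O(-12, -2))) = sqrt(38767 + (-1*(-2) - (-22)/21)) = sqrt(38767 + (2 - (-22)/21)) = sqrt(38767 + (2 - 1*(-22/21))) = sqrt(38767 + (2 + 22/21)) = sqrt(38767 + 64/21) = sqrt(814171/21) = sqrt(17097591)/21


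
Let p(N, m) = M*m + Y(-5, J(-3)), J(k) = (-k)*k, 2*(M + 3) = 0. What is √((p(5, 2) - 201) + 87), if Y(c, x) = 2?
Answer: I*√118 ≈ 10.863*I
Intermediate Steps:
M = -3 (M = -3 + (½)*0 = -3 + 0 = -3)
J(k) = -k²
p(N, m) = 2 - 3*m (p(N, m) = -3*m + 2 = 2 - 3*m)
√((p(5, 2) - 201) + 87) = √(((2 - 3*2) - 201) + 87) = √(((2 - 6) - 201) + 87) = √((-4 - 201) + 87) = √(-205 + 87) = √(-118) = I*√118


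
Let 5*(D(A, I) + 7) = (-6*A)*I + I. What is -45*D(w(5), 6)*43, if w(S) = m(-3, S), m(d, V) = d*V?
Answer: -197757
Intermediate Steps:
m(d, V) = V*d
w(S) = -3*S (w(S) = S*(-3) = -3*S)
D(A, I) = -7 + I/5 - 6*A*I/5 (D(A, I) = -7 + ((-6*A)*I + I)/5 = -7 + (-6*A*I + I)/5 = -7 + (I - 6*A*I)/5 = -7 + (I/5 - 6*A*I/5) = -7 + I/5 - 6*A*I/5)
-45*D(w(5), 6)*43 = -45*(-7 + (⅕)*6 - 6/5*(-3*5)*6)*43 = -45*(-7 + 6/5 - 6/5*(-15)*6)*43 = -45*(-7 + 6/5 + 108)*43 = -45*511/5*43 = -4599*43 = -197757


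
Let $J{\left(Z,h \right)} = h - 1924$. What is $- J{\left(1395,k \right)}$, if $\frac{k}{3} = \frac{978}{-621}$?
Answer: $\frac{133082}{69} \approx 1928.7$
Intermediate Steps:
$k = - \frac{326}{69}$ ($k = 3 \frac{978}{-621} = 3 \cdot 978 \left(- \frac{1}{621}\right) = 3 \left(- \frac{326}{207}\right) = - \frac{326}{69} \approx -4.7246$)
$J{\left(Z,h \right)} = -1924 + h$
$- J{\left(1395,k \right)} = - (-1924 - \frac{326}{69}) = \left(-1\right) \left(- \frac{133082}{69}\right) = \frac{133082}{69}$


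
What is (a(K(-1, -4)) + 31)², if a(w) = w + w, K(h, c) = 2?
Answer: 1225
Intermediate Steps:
a(w) = 2*w
(a(K(-1, -4)) + 31)² = (2*2 + 31)² = (4 + 31)² = 35² = 1225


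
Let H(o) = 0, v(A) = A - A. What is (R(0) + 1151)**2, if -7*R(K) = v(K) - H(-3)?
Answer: 1324801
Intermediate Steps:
v(A) = 0
R(K) = 0 (R(K) = -(0 - 1*0)/7 = -(0 + 0)/7 = -1/7*0 = 0)
(R(0) + 1151)**2 = (0 + 1151)**2 = 1151**2 = 1324801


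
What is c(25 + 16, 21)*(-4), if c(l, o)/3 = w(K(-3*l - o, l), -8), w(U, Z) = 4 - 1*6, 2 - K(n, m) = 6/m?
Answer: 24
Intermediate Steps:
K(n, m) = 2 - 6/m
w(U, Z) = -2 (w(U, Z) = 4 - 6 = -2)
c(l, o) = -6 (c(l, o) = 3*(-2) = -6)
c(25 + 16, 21)*(-4) = -6*(-4) = 24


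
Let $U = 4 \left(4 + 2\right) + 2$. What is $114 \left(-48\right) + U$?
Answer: $-5446$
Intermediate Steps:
$U = 26$ ($U = 4 \cdot 6 + 2 = 24 + 2 = 26$)
$114 \left(-48\right) + U = 114 \left(-48\right) + 26 = -5472 + 26 = -5446$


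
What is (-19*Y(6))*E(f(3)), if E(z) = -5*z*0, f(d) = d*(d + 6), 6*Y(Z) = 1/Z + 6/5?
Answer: 0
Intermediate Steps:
Y(Z) = ⅕ + 1/(6*Z) (Y(Z) = (1/Z + 6/5)/6 = (6/5 + 1/Z)/6 = ⅕ + 1/(6*Z))
f(d) = d*(6 + d)
E(z) = 0
(-19*Y(6))*E(f(3)) = -19*(5 + 6*6)/(30*6)*0 = -19*(5 + 36)/(30*6)*0 = -19*41/(30*6)*0 = -19*41/180*0 = -779/180*0 = 0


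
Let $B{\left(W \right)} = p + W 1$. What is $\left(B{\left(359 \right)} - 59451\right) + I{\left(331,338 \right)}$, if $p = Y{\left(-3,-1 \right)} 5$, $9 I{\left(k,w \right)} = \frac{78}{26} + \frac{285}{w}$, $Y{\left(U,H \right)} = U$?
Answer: $- \frac{59934065}{1014} \approx -59107.0$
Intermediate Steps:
$I{\left(k,w \right)} = \frac{1}{3} + \frac{95}{3 w}$ ($I{\left(k,w \right)} = \frac{\frac{78}{26} + \frac{285}{w}}{9} = \frac{78 \cdot \frac{1}{26} + \frac{285}{w}}{9} = \frac{3 + \frac{285}{w}}{9} = \frac{1}{3} + \frac{95}{3 w}$)
$p = -15$ ($p = \left(-3\right) 5 = -15$)
$B{\left(W \right)} = -15 + W$ ($B{\left(W \right)} = -15 + W 1 = -15 + W$)
$\left(B{\left(359 \right)} - 59451\right) + I{\left(331,338 \right)} = \left(\left(-15 + 359\right) - 59451\right) + \frac{95 + 338}{3 \cdot 338} = \left(344 - 59451\right) + \frac{1}{3} \cdot \frac{1}{338} \cdot 433 = -59107 + \frac{433}{1014} = - \frac{59934065}{1014}$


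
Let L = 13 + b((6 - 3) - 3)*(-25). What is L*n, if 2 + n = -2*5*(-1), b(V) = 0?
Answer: 104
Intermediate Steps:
L = 13 (L = 13 + 0*(-25) = 13 + 0 = 13)
n = 8 (n = -2 - 2*5*(-1) = -2 - 10*(-1) = -2 + 10 = 8)
L*n = 13*8 = 104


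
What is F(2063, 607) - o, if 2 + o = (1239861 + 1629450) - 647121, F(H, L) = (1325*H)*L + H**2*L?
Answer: 4240370320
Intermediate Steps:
F(H, L) = L*H**2 + 1325*H*L (F(H, L) = 1325*H*L + L*H**2 = L*H**2 + 1325*H*L)
o = 2222188 (o = -2 + ((1239861 + 1629450) - 647121) = -2 + (2869311 - 647121) = -2 + 2222190 = 2222188)
F(2063, 607) - o = 2063*607*(1325 + 2063) - 1*2222188 = 2063*607*3388 - 2222188 = 4242592508 - 2222188 = 4240370320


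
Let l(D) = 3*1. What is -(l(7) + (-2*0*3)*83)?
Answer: -3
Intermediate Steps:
l(D) = 3
-(l(7) + (-2*0*3)*83) = -(3 + (-2*0*3)*83) = -(3 + (0*3)*83) = -(3 + 0*83) = -(3 + 0) = -1*3 = -3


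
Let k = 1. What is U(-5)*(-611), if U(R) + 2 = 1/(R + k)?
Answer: 5499/4 ≈ 1374.8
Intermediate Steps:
U(R) = -2 + 1/(1 + R) (U(R) = -2 + 1/(R + 1) = -2 + 1/(1 + R))
U(-5)*(-611) = ((-1 - 2*(-5))/(1 - 5))*(-611) = ((-1 + 10)/(-4))*(-611) = -1/4*9*(-611) = -9/4*(-611) = 5499/4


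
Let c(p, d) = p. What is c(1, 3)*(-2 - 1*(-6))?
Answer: 4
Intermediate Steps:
c(1, 3)*(-2 - 1*(-6)) = 1*(-2 - 1*(-6)) = 1*(-2 + 6) = 1*4 = 4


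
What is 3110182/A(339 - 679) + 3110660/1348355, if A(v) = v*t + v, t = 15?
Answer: -24568867413/43147360 ≈ -569.42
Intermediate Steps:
A(v) = 16*v (A(v) = v*15 + v = 15*v + v = 16*v)
3110182/A(339 - 679) + 3110660/1348355 = 3110182/((16*(339 - 679))) + 3110660/1348355 = 3110182/((16*(-340))) + 3110660*(1/1348355) = 3110182/(-5440) + 36596/15863 = 3110182*(-1/5440) + 36596/15863 = -1555091/2720 + 36596/15863 = -24568867413/43147360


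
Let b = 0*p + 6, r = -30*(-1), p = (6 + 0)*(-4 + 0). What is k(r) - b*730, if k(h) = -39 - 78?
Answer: -4497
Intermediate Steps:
p = -24 (p = 6*(-4) = -24)
r = 30
k(h) = -117
b = 6 (b = 0*(-24) + 6 = 0 + 6 = 6)
k(r) - b*730 = -117 - 6*730 = -117 - 1*4380 = -117 - 4380 = -4497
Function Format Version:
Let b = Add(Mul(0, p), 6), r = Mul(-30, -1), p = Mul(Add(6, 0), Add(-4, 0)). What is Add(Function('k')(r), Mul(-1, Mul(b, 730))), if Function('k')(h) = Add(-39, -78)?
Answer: -4497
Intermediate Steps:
p = -24 (p = Mul(6, -4) = -24)
r = 30
Function('k')(h) = -117
b = 6 (b = Add(Mul(0, -24), 6) = Add(0, 6) = 6)
Add(Function('k')(r), Mul(-1, Mul(b, 730))) = Add(-117, Mul(-1, Mul(6, 730))) = Add(-117, Mul(-1, 4380)) = Add(-117, -4380) = -4497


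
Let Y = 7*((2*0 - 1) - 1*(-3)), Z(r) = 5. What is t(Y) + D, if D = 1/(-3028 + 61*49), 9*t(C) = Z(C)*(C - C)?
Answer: -1/39 ≈ -0.025641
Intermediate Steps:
Y = 14 (Y = 7*((0 - 1) + 3) = 7*(-1 + 3) = 7*2 = 14)
t(C) = 0 (t(C) = (5*(C - C))/9 = (5*0)/9 = (1/9)*0 = 0)
D = -1/39 (D = 1/(-3028 + 2989) = 1/(-39) = -1/39 ≈ -0.025641)
t(Y) + D = 0 - 1/39 = -1/39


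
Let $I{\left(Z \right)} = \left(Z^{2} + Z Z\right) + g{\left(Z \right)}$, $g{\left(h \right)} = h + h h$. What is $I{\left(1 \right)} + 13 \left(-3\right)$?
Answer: $-35$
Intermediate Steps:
$g{\left(h \right)} = h + h^{2}$
$I{\left(Z \right)} = 2 Z^{2} + Z \left(1 + Z\right)$ ($I{\left(Z \right)} = \left(Z^{2} + Z Z\right) + Z \left(1 + Z\right) = \left(Z^{2} + Z^{2}\right) + Z \left(1 + Z\right) = 2 Z^{2} + Z \left(1 + Z\right)$)
$I{\left(1 \right)} + 13 \left(-3\right) = 1 \left(1 + 3 \cdot 1\right) + 13 \left(-3\right) = 1 \left(1 + 3\right) - 39 = 1 \cdot 4 - 39 = 4 - 39 = -35$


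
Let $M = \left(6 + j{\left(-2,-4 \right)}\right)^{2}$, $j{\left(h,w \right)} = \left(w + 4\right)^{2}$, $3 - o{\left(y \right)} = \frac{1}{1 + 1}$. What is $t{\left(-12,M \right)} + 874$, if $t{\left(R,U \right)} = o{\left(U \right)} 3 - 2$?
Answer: $\frac{1759}{2} \approx 879.5$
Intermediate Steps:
$o{\left(y \right)} = \frac{5}{2}$ ($o{\left(y \right)} = 3 - \frac{1}{1 + 1} = 3 - \frac{1}{2} = \frac{5}{2}$)
$j{\left(h,w \right)} = \left(4 + w\right)^{2}$
$M = 36$ ($M = \left(6 + \left(4 - 4\right)^{2}\right)^{2} = \left(6 + 0^{2}\right)^{2} = \left(6 + 0\right)^{2} = 6^{2} = 36$)
$t{\left(R,U \right)} = \frac{11}{2}$ ($t{\left(R,U \right)} = \frac{5}{2} \cdot 3 - 2 = \frac{15}{2} - 2 = \frac{11}{2}$)
$t{\left(-12,M \right)} + 874 = \frac{11}{2} + 874 = \frac{1759}{2}$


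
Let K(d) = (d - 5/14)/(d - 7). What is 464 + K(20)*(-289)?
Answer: 4973/182 ≈ 27.324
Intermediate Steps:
K(d) = (-5/14 + d)/(-7 + d) (K(d) = (d - 5*1/14)/(-7 + d) = (d - 5/14)/(-7 + d) = (-5/14 + d)/(-7 + d))
464 + K(20)*(-289) = 464 + ((-5/14 + 20)/(-7 + 20))*(-289) = 464 + ((275/14)/13)*(-289) = 464 + ((1/13)*(275/14))*(-289) = 464 + (275/182)*(-289) = 464 - 79475/182 = 4973/182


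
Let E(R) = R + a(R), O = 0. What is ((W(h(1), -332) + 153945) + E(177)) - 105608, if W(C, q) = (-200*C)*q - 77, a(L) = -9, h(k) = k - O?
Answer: 114828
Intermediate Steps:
h(k) = k (h(k) = k - 1*0 = k + 0 = k)
W(C, q) = -77 - 200*C*q (W(C, q) = -200*C*q - 77 = -77 - 200*C*q)
E(R) = -9 + R (E(R) = R - 9 = -9 + R)
((W(h(1), -332) + 153945) + E(177)) - 105608 = (((-77 - 200*1*(-332)) + 153945) + (-9 + 177)) - 105608 = (((-77 + 66400) + 153945) + 168) - 105608 = ((66323 + 153945) + 168) - 105608 = (220268 + 168) - 105608 = 220436 - 105608 = 114828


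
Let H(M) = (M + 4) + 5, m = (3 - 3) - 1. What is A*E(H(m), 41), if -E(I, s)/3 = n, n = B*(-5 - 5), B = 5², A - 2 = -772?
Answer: -577500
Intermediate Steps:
A = -770 (A = 2 - 772 = -770)
m = -1 (m = 0 - 1 = -1)
H(M) = 9 + M (H(M) = (4 + M) + 5 = 9 + M)
B = 25
n = -250 (n = 25*(-5 - 5) = 25*(-10) = -250)
E(I, s) = 750 (E(I, s) = -3*(-250) = 750)
A*E(H(m), 41) = -770*750 = -577500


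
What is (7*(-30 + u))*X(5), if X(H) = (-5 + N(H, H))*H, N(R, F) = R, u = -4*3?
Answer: 0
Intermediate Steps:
u = -12
X(H) = H*(-5 + H) (X(H) = (-5 + H)*H = H*(-5 + H))
(7*(-30 + u))*X(5) = (7*(-30 - 12))*(5*(-5 + 5)) = (7*(-42))*(5*0) = -294*0 = 0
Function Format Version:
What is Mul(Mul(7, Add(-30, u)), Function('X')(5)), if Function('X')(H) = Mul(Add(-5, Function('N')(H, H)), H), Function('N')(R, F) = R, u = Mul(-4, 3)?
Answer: 0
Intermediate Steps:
u = -12
Function('X')(H) = Mul(H, Add(-5, H)) (Function('X')(H) = Mul(Add(-5, H), H) = Mul(H, Add(-5, H)))
Mul(Mul(7, Add(-30, u)), Function('X')(5)) = Mul(Mul(7, Add(-30, -12)), Mul(5, Add(-5, 5))) = Mul(Mul(7, -42), Mul(5, 0)) = Mul(-294, 0) = 0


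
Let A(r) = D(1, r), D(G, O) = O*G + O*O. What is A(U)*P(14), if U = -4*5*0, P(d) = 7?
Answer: 0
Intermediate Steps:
D(G, O) = O² + G*O (D(G, O) = G*O + O² = O² + G*O)
U = 0 (U = -20*0 = 0)
A(r) = r*(1 + r)
A(U)*P(14) = (0*(1 + 0))*7 = (0*1)*7 = 0*7 = 0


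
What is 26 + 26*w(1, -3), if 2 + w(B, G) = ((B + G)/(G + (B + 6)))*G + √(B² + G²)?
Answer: 13 + 26*√10 ≈ 95.219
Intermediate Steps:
w(B, G) = -2 + √(B² + G²) + G*(B + G)/(6 + B + G) (w(B, G) = -2 + (((B + G)/(G + (B + 6)))*G + √(B² + G²)) = -2 + (((B + G)/(G + (6 + B)))*G + √(B² + G²)) = -2 + (((B + G)/(6 + B + G))*G + √(B² + G²)) = -2 + (G*(B + G)/(6 + B + G) + √(B² + G²)) = -2 + (√(B² + G²) + G*(B + G)/(6 + B + G)) = -2 + √(B² + G²) + G*(B + G)/(6 + B + G))
26 + 26*w(1, -3) = 26 + 26*((-12 + (-3)² - 2*1 - 2*(-3) + 6*√(1² + (-3)²) + 1*(-3) + 1*√(1² + (-3)²) - 3*√(1² + (-3)²))/(6 + 1 - 3)) = 26 + 26*((-12 + 9 - 2 + 6 + 6*√(1 + 9) - 3 + 1*√(1 + 9) - 3*√(1 + 9))/4) = 26 + 26*((-12 + 9 - 2 + 6 + 6*√10 - 3 + 1*√10 - 3*√10)/4) = 26 + 26*((-12 + 9 - 2 + 6 + 6*√10 - 3 + √10 - 3*√10)/4) = 26 + 26*((-2 + 4*√10)/4) = 26 + 26*(-½ + √10) = 26 + (-13 + 26*√10) = 13 + 26*√10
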